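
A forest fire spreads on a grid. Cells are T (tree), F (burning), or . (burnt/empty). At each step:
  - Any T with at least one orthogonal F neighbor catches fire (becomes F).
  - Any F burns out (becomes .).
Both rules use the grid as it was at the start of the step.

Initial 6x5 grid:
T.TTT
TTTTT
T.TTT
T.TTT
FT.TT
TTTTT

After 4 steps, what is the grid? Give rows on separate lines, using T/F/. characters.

Step 1: 3 trees catch fire, 1 burn out
  T.TTT
  TTTTT
  T.TTT
  F.TTT
  .F.TT
  FTTTT
Step 2: 2 trees catch fire, 3 burn out
  T.TTT
  TTTTT
  F.TTT
  ..TTT
  ...TT
  .FTTT
Step 3: 2 trees catch fire, 2 burn out
  T.TTT
  FTTTT
  ..TTT
  ..TTT
  ...TT
  ..FTT
Step 4: 3 trees catch fire, 2 burn out
  F.TTT
  .FTTT
  ..TTT
  ..TTT
  ...TT
  ...FT

F.TTT
.FTTT
..TTT
..TTT
...TT
...FT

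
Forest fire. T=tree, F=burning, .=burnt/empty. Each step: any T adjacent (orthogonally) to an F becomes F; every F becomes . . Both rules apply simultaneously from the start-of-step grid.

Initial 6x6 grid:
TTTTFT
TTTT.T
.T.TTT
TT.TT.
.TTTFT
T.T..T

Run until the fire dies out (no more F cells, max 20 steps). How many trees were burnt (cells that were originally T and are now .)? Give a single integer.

Step 1: +5 fires, +2 burnt (F count now 5)
Step 2: +7 fires, +5 burnt (F count now 7)
Step 3: +6 fires, +7 burnt (F count now 6)
Step 4: +3 fires, +6 burnt (F count now 3)
Step 5: +3 fires, +3 burnt (F count now 3)
Step 6: +0 fires, +3 burnt (F count now 0)
Fire out after step 6
Initially T: 25, now '.': 35
Total burnt (originally-T cells now '.'): 24

Answer: 24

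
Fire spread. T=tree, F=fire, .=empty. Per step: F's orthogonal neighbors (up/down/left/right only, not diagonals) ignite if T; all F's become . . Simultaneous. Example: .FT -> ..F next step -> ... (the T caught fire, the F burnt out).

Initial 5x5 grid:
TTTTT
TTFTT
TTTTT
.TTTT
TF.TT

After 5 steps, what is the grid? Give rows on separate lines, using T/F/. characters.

Step 1: 6 trees catch fire, 2 burn out
  TTFTT
  TF.FT
  TTFTT
  .FTTT
  F..TT
Step 2: 7 trees catch fire, 6 burn out
  TF.FT
  F...F
  TF.FT
  ..FTT
  ...TT
Step 3: 5 trees catch fire, 7 burn out
  F...F
  .....
  F...F
  ...FT
  ...TT
Step 4: 2 trees catch fire, 5 burn out
  .....
  .....
  .....
  ....F
  ...FT
Step 5: 1 trees catch fire, 2 burn out
  .....
  .....
  .....
  .....
  ....F

.....
.....
.....
.....
....F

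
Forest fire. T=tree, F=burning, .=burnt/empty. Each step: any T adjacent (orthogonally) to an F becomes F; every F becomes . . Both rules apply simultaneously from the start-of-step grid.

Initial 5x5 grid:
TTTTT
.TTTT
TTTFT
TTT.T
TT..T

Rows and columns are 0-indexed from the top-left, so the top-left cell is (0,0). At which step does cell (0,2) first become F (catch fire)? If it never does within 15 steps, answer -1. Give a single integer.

Step 1: cell (0,2)='T' (+3 fires, +1 burnt)
Step 2: cell (0,2)='T' (+6 fires, +3 burnt)
Step 3: cell (0,2)='F' (+6 fires, +6 burnt)
  -> target ignites at step 3
Step 4: cell (0,2)='.' (+3 fires, +6 burnt)
Step 5: cell (0,2)='.' (+2 fires, +3 burnt)
Step 6: cell (0,2)='.' (+0 fires, +2 burnt)
  fire out at step 6

3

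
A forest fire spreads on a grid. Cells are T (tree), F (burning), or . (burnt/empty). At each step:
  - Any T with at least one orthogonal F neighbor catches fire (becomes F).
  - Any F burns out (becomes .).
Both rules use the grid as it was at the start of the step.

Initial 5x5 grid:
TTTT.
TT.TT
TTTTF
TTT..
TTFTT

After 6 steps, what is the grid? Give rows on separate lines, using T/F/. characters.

Step 1: 5 trees catch fire, 2 burn out
  TTTT.
  TT.TF
  TTTF.
  TTF..
  TF.FT
Step 2: 5 trees catch fire, 5 burn out
  TTTT.
  TT.F.
  TTF..
  TF...
  F...F
Step 3: 3 trees catch fire, 5 burn out
  TTTF.
  TT...
  TF...
  F....
  .....
Step 4: 3 trees catch fire, 3 burn out
  TTF..
  TF...
  F....
  .....
  .....
Step 5: 2 trees catch fire, 3 burn out
  TF...
  F....
  .....
  .....
  .....
Step 6: 1 trees catch fire, 2 burn out
  F....
  .....
  .....
  .....
  .....

F....
.....
.....
.....
.....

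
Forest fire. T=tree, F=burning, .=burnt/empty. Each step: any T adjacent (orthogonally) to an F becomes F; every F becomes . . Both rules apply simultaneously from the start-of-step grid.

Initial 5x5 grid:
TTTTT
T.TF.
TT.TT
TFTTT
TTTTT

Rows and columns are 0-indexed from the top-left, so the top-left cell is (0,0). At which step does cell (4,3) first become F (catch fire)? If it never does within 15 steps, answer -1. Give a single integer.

Step 1: cell (4,3)='T' (+7 fires, +2 burnt)
Step 2: cell (4,3)='T' (+7 fires, +7 burnt)
Step 3: cell (4,3)='F' (+4 fires, +7 burnt)
  -> target ignites at step 3
Step 4: cell (4,3)='.' (+2 fires, +4 burnt)
Step 5: cell (4,3)='.' (+0 fires, +2 burnt)
  fire out at step 5

3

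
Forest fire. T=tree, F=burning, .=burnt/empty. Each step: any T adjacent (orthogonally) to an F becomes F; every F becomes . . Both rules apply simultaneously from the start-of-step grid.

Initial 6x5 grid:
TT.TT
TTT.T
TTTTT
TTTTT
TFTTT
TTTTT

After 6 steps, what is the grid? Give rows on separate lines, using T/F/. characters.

Step 1: 4 trees catch fire, 1 burn out
  TT.TT
  TTT.T
  TTTTT
  TFTTT
  F.FTT
  TFTTT
Step 2: 6 trees catch fire, 4 burn out
  TT.TT
  TTT.T
  TFTTT
  F.FTT
  ...FT
  F.FTT
Step 3: 6 trees catch fire, 6 burn out
  TT.TT
  TFT.T
  F.FTT
  ...FT
  ....F
  ...FT
Step 4: 6 trees catch fire, 6 burn out
  TF.TT
  F.F.T
  ...FT
  ....F
  .....
  ....F
Step 5: 2 trees catch fire, 6 burn out
  F..TT
  ....T
  ....F
  .....
  .....
  .....
Step 6: 1 trees catch fire, 2 burn out
  ...TT
  ....F
  .....
  .....
  .....
  .....

...TT
....F
.....
.....
.....
.....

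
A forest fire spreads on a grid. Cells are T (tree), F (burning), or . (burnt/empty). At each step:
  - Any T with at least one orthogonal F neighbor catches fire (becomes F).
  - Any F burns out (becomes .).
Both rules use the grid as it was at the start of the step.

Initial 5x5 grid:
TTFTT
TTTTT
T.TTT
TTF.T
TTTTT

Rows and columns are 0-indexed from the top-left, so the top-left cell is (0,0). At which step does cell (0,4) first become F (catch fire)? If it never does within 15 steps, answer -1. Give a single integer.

Step 1: cell (0,4)='T' (+6 fires, +2 burnt)
Step 2: cell (0,4)='F' (+8 fires, +6 burnt)
  -> target ignites at step 2
Step 3: cell (0,4)='.' (+6 fires, +8 burnt)
Step 4: cell (0,4)='.' (+1 fires, +6 burnt)
Step 5: cell (0,4)='.' (+0 fires, +1 burnt)
  fire out at step 5

2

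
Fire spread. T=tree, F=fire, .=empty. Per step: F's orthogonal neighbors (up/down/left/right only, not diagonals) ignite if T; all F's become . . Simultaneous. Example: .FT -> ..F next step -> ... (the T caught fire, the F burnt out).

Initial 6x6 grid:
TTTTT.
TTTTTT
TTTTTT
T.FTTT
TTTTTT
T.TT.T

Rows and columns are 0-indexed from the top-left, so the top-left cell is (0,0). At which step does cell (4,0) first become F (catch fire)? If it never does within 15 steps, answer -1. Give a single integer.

Step 1: cell (4,0)='T' (+3 fires, +1 burnt)
Step 2: cell (4,0)='T' (+7 fires, +3 burnt)
Step 3: cell (4,0)='F' (+9 fires, +7 burnt)
  -> target ignites at step 3
Step 4: cell (4,0)='.' (+8 fires, +9 burnt)
Step 5: cell (4,0)='.' (+4 fires, +8 burnt)
Step 6: cell (4,0)='.' (+0 fires, +4 burnt)
  fire out at step 6

3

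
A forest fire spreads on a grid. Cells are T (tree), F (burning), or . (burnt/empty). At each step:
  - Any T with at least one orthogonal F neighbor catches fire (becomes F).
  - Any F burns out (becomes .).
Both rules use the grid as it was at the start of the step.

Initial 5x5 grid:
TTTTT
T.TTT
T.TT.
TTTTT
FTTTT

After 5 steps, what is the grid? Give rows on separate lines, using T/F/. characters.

Step 1: 2 trees catch fire, 1 burn out
  TTTTT
  T.TTT
  T.TT.
  FTTTT
  .FTTT
Step 2: 3 trees catch fire, 2 burn out
  TTTTT
  T.TTT
  F.TT.
  .FTTT
  ..FTT
Step 3: 3 trees catch fire, 3 burn out
  TTTTT
  F.TTT
  ..TT.
  ..FTT
  ...FT
Step 4: 4 trees catch fire, 3 burn out
  FTTTT
  ..TTT
  ..FT.
  ...FT
  ....F
Step 5: 4 trees catch fire, 4 burn out
  .FTTT
  ..FTT
  ...F.
  ....F
  .....

.FTTT
..FTT
...F.
....F
.....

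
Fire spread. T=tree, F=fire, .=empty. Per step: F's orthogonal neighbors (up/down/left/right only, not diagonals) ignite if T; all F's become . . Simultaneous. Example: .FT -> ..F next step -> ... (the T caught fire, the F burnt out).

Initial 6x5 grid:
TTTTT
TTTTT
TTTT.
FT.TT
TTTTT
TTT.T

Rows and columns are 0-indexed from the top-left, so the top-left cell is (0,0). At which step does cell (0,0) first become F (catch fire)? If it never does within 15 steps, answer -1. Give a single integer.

Step 1: cell (0,0)='T' (+3 fires, +1 burnt)
Step 2: cell (0,0)='T' (+4 fires, +3 burnt)
Step 3: cell (0,0)='F' (+5 fires, +4 burnt)
  -> target ignites at step 3
Step 4: cell (0,0)='.' (+5 fires, +5 burnt)
Step 5: cell (0,0)='.' (+4 fires, +5 burnt)
Step 6: cell (0,0)='.' (+4 fires, +4 burnt)
Step 7: cell (0,0)='.' (+1 fires, +4 burnt)
Step 8: cell (0,0)='.' (+0 fires, +1 burnt)
  fire out at step 8

3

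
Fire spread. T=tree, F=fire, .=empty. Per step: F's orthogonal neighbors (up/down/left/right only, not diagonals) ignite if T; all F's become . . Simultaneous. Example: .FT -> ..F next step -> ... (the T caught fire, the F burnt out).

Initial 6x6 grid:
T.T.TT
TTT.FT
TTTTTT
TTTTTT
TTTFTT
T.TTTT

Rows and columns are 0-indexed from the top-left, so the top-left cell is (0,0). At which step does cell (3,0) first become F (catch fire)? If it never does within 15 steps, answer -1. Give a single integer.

Step 1: cell (3,0)='T' (+7 fires, +2 burnt)
Step 2: cell (3,0)='T' (+9 fires, +7 burnt)
Step 3: cell (3,0)='T' (+5 fires, +9 burnt)
Step 4: cell (3,0)='F' (+4 fires, +5 burnt)
  -> target ignites at step 4
Step 5: cell (3,0)='.' (+3 fires, +4 burnt)
Step 6: cell (3,0)='.' (+1 fires, +3 burnt)
Step 7: cell (3,0)='.' (+1 fires, +1 burnt)
Step 8: cell (3,0)='.' (+0 fires, +1 burnt)
  fire out at step 8

4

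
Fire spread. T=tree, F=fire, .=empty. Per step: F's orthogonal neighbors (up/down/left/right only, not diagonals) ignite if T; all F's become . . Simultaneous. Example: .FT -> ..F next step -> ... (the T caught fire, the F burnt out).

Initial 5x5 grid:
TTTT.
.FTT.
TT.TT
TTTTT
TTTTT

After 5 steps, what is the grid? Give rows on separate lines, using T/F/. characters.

Step 1: 3 trees catch fire, 1 burn out
  TFTT.
  ..FT.
  TF.TT
  TTTTT
  TTTTT
Step 2: 5 trees catch fire, 3 burn out
  F.FT.
  ...F.
  F..TT
  TFTTT
  TTTTT
Step 3: 5 trees catch fire, 5 burn out
  ...F.
  .....
  ...FT
  F.FTT
  TFTTT
Step 4: 4 trees catch fire, 5 burn out
  .....
  .....
  ....F
  ...FT
  F.FTT
Step 5: 2 trees catch fire, 4 burn out
  .....
  .....
  .....
  ....F
  ...FT

.....
.....
.....
....F
...FT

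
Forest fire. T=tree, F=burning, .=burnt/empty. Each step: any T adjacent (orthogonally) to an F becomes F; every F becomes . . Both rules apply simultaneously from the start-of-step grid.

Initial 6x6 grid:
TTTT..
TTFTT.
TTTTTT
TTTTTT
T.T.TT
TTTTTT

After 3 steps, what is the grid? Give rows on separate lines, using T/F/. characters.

Step 1: 4 trees catch fire, 1 burn out
  TTFT..
  TF.FT.
  TTFTTT
  TTTTTT
  T.T.TT
  TTTTTT
Step 2: 7 trees catch fire, 4 burn out
  TF.F..
  F...F.
  TF.FTT
  TTFTTT
  T.T.TT
  TTTTTT
Step 3: 6 trees catch fire, 7 burn out
  F.....
  ......
  F...FT
  TF.FTT
  T.F.TT
  TTTTTT

F.....
......
F...FT
TF.FTT
T.F.TT
TTTTTT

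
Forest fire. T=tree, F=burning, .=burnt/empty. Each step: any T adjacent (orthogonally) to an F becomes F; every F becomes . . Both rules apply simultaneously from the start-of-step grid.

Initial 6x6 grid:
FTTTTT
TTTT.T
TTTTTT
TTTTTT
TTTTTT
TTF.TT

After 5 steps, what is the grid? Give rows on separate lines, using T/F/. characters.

Step 1: 4 trees catch fire, 2 burn out
  .FTTTT
  FTTT.T
  TTTTTT
  TTTTTT
  TTFTTT
  TF..TT
Step 2: 7 trees catch fire, 4 burn out
  ..FTTT
  .FTT.T
  FTTTTT
  TTFTTT
  TF.FTT
  F...TT
Step 3: 9 trees catch fire, 7 burn out
  ...FTT
  ..FT.T
  .FFTTT
  FF.FTT
  F...FT
  ....TT
Step 4: 6 trees catch fire, 9 burn out
  ....FT
  ...F.T
  ...FTT
  ....FT
  .....F
  ....FT
Step 5: 4 trees catch fire, 6 burn out
  .....F
  .....T
  ....FT
  .....F
  ......
  .....F

.....F
.....T
....FT
.....F
......
.....F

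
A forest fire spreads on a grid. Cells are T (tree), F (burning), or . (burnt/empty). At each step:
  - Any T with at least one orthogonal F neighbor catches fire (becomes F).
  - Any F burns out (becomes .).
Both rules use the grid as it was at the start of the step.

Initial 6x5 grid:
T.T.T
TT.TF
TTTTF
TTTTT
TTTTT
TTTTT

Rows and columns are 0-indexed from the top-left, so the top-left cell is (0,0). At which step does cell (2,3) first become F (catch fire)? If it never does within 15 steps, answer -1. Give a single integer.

Step 1: cell (2,3)='F' (+4 fires, +2 burnt)
  -> target ignites at step 1
Step 2: cell (2,3)='.' (+3 fires, +4 burnt)
Step 3: cell (2,3)='.' (+4 fires, +3 burnt)
Step 4: cell (2,3)='.' (+5 fires, +4 burnt)
Step 5: cell (2,3)='.' (+4 fires, +5 burnt)
Step 6: cell (2,3)='.' (+3 fires, +4 burnt)
Step 7: cell (2,3)='.' (+1 fires, +3 burnt)
Step 8: cell (2,3)='.' (+0 fires, +1 burnt)
  fire out at step 8

1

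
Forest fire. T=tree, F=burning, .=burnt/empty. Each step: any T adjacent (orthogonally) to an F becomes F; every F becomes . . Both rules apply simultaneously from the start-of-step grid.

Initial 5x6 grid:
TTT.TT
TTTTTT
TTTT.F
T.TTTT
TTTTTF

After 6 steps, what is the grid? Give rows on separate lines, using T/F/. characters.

Step 1: 3 trees catch fire, 2 burn out
  TTT.TT
  TTTTTF
  TTTT..
  T.TTTF
  TTTTF.
Step 2: 4 trees catch fire, 3 burn out
  TTT.TF
  TTTTF.
  TTTT..
  T.TTF.
  TTTF..
Step 3: 4 trees catch fire, 4 burn out
  TTT.F.
  TTTF..
  TTTT..
  T.TF..
  TTF...
Step 4: 4 trees catch fire, 4 burn out
  TTT...
  TTF...
  TTTF..
  T.F...
  TF....
Step 5: 4 trees catch fire, 4 burn out
  TTF...
  TF....
  TTF...
  T.....
  F.....
Step 6: 4 trees catch fire, 4 burn out
  TF....
  F.....
  TF....
  F.....
  ......

TF....
F.....
TF....
F.....
......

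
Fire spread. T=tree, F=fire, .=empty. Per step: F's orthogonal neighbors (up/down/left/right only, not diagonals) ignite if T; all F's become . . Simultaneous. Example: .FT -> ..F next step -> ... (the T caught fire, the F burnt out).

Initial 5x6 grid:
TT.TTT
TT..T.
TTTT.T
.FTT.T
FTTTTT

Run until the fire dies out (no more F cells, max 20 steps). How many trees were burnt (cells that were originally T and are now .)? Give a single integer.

Answer: 17

Derivation:
Step 1: +3 fires, +2 burnt (F count now 3)
Step 2: +5 fires, +3 burnt (F count now 5)
Step 3: +4 fires, +5 burnt (F count now 4)
Step 4: +2 fires, +4 burnt (F count now 2)
Step 5: +1 fires, +2 burnt (F count now 1)
Step 6: +1 fires, +1 burnt (F count now 1)
Step 7: +1 fires, +1 burnt (F count now 1)
Step 8: +0 fires, +1 burnt (F count now 0)
Fire out after step 8
Initially T: 21, now '.': 26
Total burnt (originally-T cells now '.'): 17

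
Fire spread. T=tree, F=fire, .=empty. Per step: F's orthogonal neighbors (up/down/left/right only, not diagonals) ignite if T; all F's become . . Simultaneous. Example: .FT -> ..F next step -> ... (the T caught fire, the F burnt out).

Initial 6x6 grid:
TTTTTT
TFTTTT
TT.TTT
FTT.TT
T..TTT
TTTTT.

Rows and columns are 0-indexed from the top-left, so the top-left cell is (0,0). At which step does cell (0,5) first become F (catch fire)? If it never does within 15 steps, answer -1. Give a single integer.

Step 1: cell (0,5)='T' (+7 fires, +2 burnt)
Step 2: cell (0,5)='T' (+5 fires, +7 burnt)
Step 3: cell (0,5)='T' (+4 fires, +5 burnt)
Step 4: cell (0,5)='T' (+4 fires, +4 burnt)
Step 5: cell (0,5)='F' (+4 fires, +4 burnt)
  -> target ignites at step 5
Step 6: cell (0,5)='.' (+4 fires, +4 burnt)
Step 7: cell (0,5)='.' (+1 fires, +4 burnt)
Step 8: cell (0,5)='.' (+0 fires, +1 burnt)
  fire out at step 8

5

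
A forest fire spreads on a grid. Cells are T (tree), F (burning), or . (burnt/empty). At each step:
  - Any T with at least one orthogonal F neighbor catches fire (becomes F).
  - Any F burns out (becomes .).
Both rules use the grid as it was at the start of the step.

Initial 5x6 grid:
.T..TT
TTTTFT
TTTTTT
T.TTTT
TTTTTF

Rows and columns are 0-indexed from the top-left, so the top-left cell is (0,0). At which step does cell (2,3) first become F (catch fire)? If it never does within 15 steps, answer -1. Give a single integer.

Step 1: cell (2,3)='T' (+6 fires, +2 burnt)
Step 2: cell (2,3)='F' (+6 fires, +6 burnt)
  -> target ignites at step 2
Step 3: cell (2,3)='.' (+4 fires, +6 burnt)
Step 4: cell (2,3)='.' (+5 fires, +4 burnt)
Step 5: cell (2,3)='.' (+2 fires, +5 burnt)
Step 6: cell (2,3)='.' (+1 fires, +2 burnt)
Step 7: cell (2,3)='.' (+0 fires, +1 burnt)
  fire out at step 7

2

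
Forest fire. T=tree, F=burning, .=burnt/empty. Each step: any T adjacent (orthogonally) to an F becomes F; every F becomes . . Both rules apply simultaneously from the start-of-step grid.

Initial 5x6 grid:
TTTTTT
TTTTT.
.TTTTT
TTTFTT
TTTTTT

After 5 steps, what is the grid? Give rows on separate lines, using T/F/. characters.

Step 1: 4 trees catch fire, 1 burn out
  TTTTTT
  TTTTT.
  .TTFTT
  TTF.FT
  TTTFTT
Step 2: 7 trees catch fire, 4 burn out
  TTTTTT
  TTTFT.
  .TF.FT
  TF...F
  TTF.FT
Step 3: 8 trees catch fire, 7 burn out
  TTTFTT
  TTF.F.
  .F...F
  F.....
  TF...F
Step 4: 4 trees catch fire, 8 burn out
  TTF.FT
  TF....
  ......
  ......
  F.....
Step 5: 3 trees catch fire, 4 burn out
  TF...F
  F.....
  ......
  ......
  ......

TF...F
F.....
......
......
......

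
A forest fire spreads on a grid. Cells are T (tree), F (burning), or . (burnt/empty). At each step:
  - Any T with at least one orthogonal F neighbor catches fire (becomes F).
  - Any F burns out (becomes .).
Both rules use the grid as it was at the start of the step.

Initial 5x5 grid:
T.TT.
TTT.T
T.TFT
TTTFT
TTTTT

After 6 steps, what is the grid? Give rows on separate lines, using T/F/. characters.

Step 1: 5 trees catch fire, 2 burn out
  T.TT.
  TTT.T
  T.F.F
  TTF.F
  TTTFT
Step 2: 5 trees catch fire, 5 burn out
  T.TT.
  TTF.F
  T....
  TF...
  TTF.F
Step 3: 4 trees catch fire, 5 burn out
  T.FT.
  TF...
  T....
  F....
  TF...
Step 4: 4 trees catch fire, 4 burn out
  T..F.
  F....
  F....
  .....
  F....
Step 5: 1 trees catch fire, 4 burn out
  F....
  .....
  .....
  .....
  .....
Step 6: 0 trees catch fire, 1 burn out
  .....
  .....
  .....
  .....
  .....

.....
.....
.....
.....
.....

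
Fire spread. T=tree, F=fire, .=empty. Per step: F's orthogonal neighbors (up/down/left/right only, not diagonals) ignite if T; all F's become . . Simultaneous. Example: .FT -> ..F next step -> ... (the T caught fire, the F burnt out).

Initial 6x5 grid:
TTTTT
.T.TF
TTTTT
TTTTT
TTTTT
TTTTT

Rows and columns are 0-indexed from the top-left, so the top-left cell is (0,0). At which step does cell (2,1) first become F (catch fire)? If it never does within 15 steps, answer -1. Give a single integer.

Step 1: cell (2,1)='T' (+3 fires, +1 burnt)
Step 2: cell (2,1)='T' (+3 fires, +3 burnt)
Step 3: cell (2,1)='T' (+4 fires, +3 burnt)
Step 4: cell (2,1)='F' (+5 fires, +4 burnt)
  -> target ignites at step 4
Step 5: cell (2,1)='.' (+6 fires, +5 burnt)
Step 6: cell (2,1)='.' (+3 fires, +6 burnt)
Step 7: cell (2,1)='.' (+2 fires, +3 burnt)
Step 8: cell (2,1)='.' (+1 fires, +2 burnt)
Step 9: cell (2,1)='.' (+0 fires, +1 burnt)
  fire out at step 9

4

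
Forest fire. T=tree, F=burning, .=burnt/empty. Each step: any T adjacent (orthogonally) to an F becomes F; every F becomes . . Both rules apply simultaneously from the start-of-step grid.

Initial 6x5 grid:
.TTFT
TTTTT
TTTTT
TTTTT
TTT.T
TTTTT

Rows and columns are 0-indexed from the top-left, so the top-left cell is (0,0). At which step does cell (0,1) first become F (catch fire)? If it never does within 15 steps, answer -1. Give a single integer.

Step 1: cell (0,1)='T' (+3 fires, +1 burnt)
Step 2: cell (0,1)='F' (+4 fires, +3 burnt)
  -> target ignites at step 2
Step 3: cell (0,1)='.' (+4 fires, +4 burnt)
Step 4: cell (0,1)='.' (+4 fires, +4 burnt)
Step 5: cell (0,1)='.' (+4 fires, +4 burnt)
Step 6: cell (0,1)='.' (+4 fires, +4 burnt)
Step 7: cell (0,1)='.' (+3 fires, +4 burnt)
Step 8: cell (0,1)='.' (+1 fires, +3 burnt)
Step 9: cell (0,1)='.' (+0 fires, +1 burnt)
  fire out at step 9

2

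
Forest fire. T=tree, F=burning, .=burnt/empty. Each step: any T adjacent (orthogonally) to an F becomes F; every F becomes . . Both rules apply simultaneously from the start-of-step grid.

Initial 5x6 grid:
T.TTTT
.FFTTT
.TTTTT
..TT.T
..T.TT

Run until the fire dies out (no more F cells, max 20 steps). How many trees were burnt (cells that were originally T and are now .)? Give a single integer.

Step 1: +4 fires, +2 burnt (F count now 4)
Step 2: +4 fires, +4 burnt (F count now 4)
Step 3: +5 fires, +4 burnt (F count now 5)
Step 4: +2 fires, +5 burnt (F count now 2)
Step 5: +1 fires, +2 burnt (F count now 1)
Step 6: +1 fires, +1 burnt (F count now 1)
Step 7: +1 fires, +1 burnt (F count now 1)
Step 8: +0 fires, +1 burnt (F count now 0)
Fire out after step 8
Initially T: 19, now '.': 29
Total burnt (originally-T cells now '.'): 18

Answer: 18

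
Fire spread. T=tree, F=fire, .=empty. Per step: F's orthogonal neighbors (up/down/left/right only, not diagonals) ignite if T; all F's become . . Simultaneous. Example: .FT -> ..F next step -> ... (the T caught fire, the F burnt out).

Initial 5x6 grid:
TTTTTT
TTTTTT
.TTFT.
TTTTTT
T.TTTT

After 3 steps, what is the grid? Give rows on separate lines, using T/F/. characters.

Step 1: 4 trees catch fire, 1 burn out
  TTTTTT
  TTTFTT
  .TF.F.
  TTTFTT
  T.TTTT
Step 2: 7 trees catch fire, 4 burn out
  TTTFTT
  TTF.FT
  .F....
  TTF.FT
  T.TFTT
Step 3: 8 trees catch fire, 7 burn out
  TTF.FT
  TF...F
  ......
  TF...F
  T.F.FT

TTF.FT
TF...F
......
TF...F
T.F.FT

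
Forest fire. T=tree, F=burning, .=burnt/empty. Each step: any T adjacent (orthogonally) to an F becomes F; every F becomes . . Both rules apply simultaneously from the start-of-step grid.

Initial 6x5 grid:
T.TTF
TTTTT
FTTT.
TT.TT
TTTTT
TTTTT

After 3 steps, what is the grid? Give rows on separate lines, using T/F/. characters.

Step 1: 5 trees catch fire, 2 burn out
  T.TF.
  FTTTF
  .FTT.
  FT.TT
  TTTTT
  TTTTT
Step 2: 7 trees catch fire, 5 burn out
  F.F..
  .FTF.
  ..FT.
  .F.TT
  FTTTT
  TTTTT
Step 3: 4 trees catch fire, 7 burn out
  .....
  ..F..
  ...F.
  ...TT
  .FTTT
  FTTTT

.....
..F..
...F.
...TT
.FTTT
FTTTT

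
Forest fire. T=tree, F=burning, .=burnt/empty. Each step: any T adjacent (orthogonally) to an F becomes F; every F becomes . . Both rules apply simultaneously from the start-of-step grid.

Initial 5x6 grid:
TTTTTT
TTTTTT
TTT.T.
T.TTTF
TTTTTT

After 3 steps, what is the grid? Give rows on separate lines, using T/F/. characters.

Step 1: 2 trees catch fire, 1 burn out
  TTTTTT
  TTTTTT
  TTT.T.
  T.TTF.
  TTTTTF
Step 2: 3 trees catch fire, 2 burn out
  TTTTTT
  TTTTTT
  TTT.F.
  T.TF..
  TTTTF.
Step 3: 3 trees catch fire, 3 burn out
  TTTTTT
  TTTTFT
  TTT...
  T.F...
  TTTF..

TTTTTT
TTTTFT
TTT...
T.F...
TTTF..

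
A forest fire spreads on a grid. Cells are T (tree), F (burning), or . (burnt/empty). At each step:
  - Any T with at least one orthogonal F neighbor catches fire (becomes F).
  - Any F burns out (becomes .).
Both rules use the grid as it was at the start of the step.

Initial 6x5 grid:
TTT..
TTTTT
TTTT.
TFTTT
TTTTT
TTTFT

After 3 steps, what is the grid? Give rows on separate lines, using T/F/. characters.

Step 1: 7 trees catch fire, 2 burn out
  TTT..
  TTTTT
  TFTT.
  F.FTT
  TFTFT
  TTF.F
Step 2: 8 trees catch fire, 7 burn out
  TTT..
  TFTTT
  F.FT.
  ...FT
  F.F.F
  TF...
Step 3: 6 trees catch fire, 8 burn out
  TFT..
  F.FTT
  ...F.
  ....F
  .....
  F....

TFT..
F.FTT
...F.
....F
.....
F....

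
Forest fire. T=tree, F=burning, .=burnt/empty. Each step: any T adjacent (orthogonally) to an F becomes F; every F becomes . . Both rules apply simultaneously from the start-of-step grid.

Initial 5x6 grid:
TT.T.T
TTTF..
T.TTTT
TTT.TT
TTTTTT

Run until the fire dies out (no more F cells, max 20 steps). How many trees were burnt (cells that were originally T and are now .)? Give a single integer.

Step 1: +3 fires, +1 burnt (F count now 3)
Step 2: +3 fires, +3 burnt (F count now 3)
Step 3: +5 fires, +3 burnt (F count now 5)
Step 4: +6 fires, +5 burnt (F count now 6)
Step 5: +4 fires, +6 burnt (F count now 4)
Step 6: +1 fires, +4 burnt (F count now 1)
Step 7: +0 fires, +1 burnt (F count now 0)
Fire out after step 7
Initially T: 23, now '.': 29
Total burnt (originally-T cells now '.'): 22

Answer: 22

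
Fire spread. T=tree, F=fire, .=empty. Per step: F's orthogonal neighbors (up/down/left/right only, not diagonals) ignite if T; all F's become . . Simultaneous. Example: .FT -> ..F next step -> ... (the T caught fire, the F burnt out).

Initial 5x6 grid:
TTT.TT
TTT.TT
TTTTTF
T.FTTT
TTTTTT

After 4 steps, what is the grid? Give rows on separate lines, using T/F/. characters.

Step 1: 6 trees catch fire, 2 burn out
  TTT.TT
  TTT.TF
  TTFTF.
  T..FTF
  TTFTTT
Step 2: 9 trees catch fire, 6 burn out
  TTT.TF
  TTF.F.
  TF.F..
  T...F.
  TF.FTF
Step 3: 6 trees catch fire, 9 burn out
  TTF.F.
  TF....
  F.....
  T.....
  F...F.
Step 4: 3 trees catch fire, 6 burn out
  TF....
  F.....
  ......
  F.....
  ......

TF....
F.....
......
F.....
......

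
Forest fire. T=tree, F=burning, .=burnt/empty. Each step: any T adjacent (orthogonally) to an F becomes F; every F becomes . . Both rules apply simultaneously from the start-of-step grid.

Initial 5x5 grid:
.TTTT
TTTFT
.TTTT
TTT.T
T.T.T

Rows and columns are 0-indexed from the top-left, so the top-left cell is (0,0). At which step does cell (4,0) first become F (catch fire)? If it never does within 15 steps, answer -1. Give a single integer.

Step 1: cell (4,0)='T' (+4 fires, +1 burnt)
Step 2: cell (4,0)='T' (+5 fires, +4 burnt)
Step 3: cell (4,0)='T' (+5 fires, +5 burnt)
Step 4: cell (4,0)='T' (+3 fires, +5 burnt)
Step 5: cell (4,0)='T' (+1 fires, +3 burnt)
Step 6: cell (4,0)='F' (+1 fires, +1 burnt)
  -> target ignites at step 6
Step 7: cell (4,0)='.' (+0 fires, +1 burnt)
  fire out at step 7

6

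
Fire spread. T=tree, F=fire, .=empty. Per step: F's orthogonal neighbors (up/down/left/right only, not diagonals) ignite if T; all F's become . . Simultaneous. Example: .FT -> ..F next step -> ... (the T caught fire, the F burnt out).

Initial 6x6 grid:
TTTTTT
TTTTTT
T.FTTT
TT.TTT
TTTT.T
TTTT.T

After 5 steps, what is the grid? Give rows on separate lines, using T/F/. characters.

Step 1: 2 trees catch fire, 1 burn out
  TTTTTT
  TTFTTT
  T..FTT
  TT.TTT
  TTTT.T
  TTTT.T
Step 2: 5 trees catch fire, 2 burn out
  TTFTTT
  TF.FTT
  T...FT
  TT.FTT
  TTTT.T
  TTTT.T
Step 3: 7 trees catch fire, 5 burn out
  TF.FTT
  F...FT
  T....F
  TT..FT
  TTTF.T
  TTTT.T
Step 4: 7 trees catch fire, 7 burn out
  F...FT
  .....F
  F.....
  TT...F
  TTF..T
  TTTF.T
Step 5: 5 trees catch fire, 7 burn out
  .....F
  ......
  ......
  FT....
  TF...F
  TTF..T

.....F
......
......
FT....
TF...F
TTF..T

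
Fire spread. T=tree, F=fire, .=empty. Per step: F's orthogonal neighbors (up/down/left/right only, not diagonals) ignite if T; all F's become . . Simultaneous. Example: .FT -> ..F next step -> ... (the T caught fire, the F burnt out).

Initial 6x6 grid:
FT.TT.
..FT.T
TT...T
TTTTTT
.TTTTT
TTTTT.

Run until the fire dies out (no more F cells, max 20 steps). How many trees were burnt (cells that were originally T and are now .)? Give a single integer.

Step 1: +2 fires, +2 burnt (F count now 2)
Step 2: +1 fires, +2 burnt (F count now 1)
Step 3: +1 fires, +1 burnt (F count now 1)
Step 4: +0 fires, +1 burnt (F count now 0)
Fire out after step 4
Initially T: 24, now '.': 16
Total burnt (originally-T cells now '.'): 4

Answer: 4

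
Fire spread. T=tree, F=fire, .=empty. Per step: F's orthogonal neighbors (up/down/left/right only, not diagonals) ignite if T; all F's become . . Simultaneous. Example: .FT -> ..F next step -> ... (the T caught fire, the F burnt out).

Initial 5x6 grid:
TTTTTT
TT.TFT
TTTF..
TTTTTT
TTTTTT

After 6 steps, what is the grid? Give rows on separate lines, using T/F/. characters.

Step 1: 5 trees catch fire, 2 burn out
  TTTTFT
  TT.F.F
  TTF...
  TTTFTT
  TTTTTT
Step 2: 6 trees catch fire, 5 burn out
  TTTF.F
  TT....
  TF....
  TTF.FT
  TTTFTT
Step 3: 7 trees catch fire, 6 burn out
  TTF...
  TF....
  F.....
  TF...F
  TTF.FT
Step 4: 5 trees catch fire, 7 burn out
  TF....
  F.....
  ......
  F.....
  TF...F
Step 5: 2 trees catch fire, 5 burn out
  F.....
  ......
  ......
  ......
  F.....
Step 6: 0 trees catch fire, 2 burn out
  ......
  ......
  ......
  ......
  ......

......
......
......
......
......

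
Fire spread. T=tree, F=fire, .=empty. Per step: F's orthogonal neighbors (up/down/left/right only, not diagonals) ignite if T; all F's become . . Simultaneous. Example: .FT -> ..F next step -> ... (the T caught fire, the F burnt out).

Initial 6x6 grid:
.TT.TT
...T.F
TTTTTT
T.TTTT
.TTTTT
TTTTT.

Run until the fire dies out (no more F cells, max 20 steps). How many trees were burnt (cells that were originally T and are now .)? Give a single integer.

Step 1: +2 fires, +1 burnt (F count now 2)
Step 2: +3 fires, +2 burnt (F count now 3)
Step 3: +3 fires, +3 burnt (F count now 3)
Step 4: +4 fires, +3 burnt (F count now 4)
Step 5: +4 fires, +4 burnt (F count now 4)
Step 6: +3 fires, +4 burnt (F count now 3)
Step 7: +3 fires, +3 burnt (F count now 3)
Step 8: +1 fires, +3 burnt (F count now 1)
Step 9: +1 fires, +1 burnt (F count now 1)
Step 10: +0 fires, +1 burnt (F count now 0)
Fire out after step 10
Initially T: 26, now '.': 34
Total burnt (originally-T cells now '.'): 24

Answer: 24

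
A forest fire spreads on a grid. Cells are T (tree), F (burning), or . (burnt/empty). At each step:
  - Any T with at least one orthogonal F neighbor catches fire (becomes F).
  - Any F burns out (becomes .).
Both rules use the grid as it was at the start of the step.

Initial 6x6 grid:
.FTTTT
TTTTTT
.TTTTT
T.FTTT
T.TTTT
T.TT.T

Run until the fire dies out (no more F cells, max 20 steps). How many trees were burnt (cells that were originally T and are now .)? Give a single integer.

Step 1: +5 fires, +2 burnt (F count now 5)
Step 2: +8 fires, +5 burnt (F count now 8)
Step 3: +6 fires, +8 burnt (F count now 6)
Step 4: +4 fires, +6 burnt (F count now 4)
Step 5: +2 fires, +4 burnt (F count now 2)
Step 6: +0 fires, +2 burnt (F count now 0)
Fire out after step 6
Initially T: 28, now '.': 33
Total burnt (originally-T cells now '.'): 25

Answer: 25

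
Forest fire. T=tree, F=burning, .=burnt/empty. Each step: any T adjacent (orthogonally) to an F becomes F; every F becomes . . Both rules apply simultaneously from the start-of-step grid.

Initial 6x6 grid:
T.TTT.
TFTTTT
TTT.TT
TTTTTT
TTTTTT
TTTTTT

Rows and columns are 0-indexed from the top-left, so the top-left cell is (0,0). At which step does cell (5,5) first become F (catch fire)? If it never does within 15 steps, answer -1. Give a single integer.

Step 1: cell (5,5)='T' (+3 fires, +1 burnt)
Step 2: cell (5,5)='T' (+6 fires, +3 burnt)
Step 3: cell (5,5)='T' (+5 fires, +6 burnt)
Step 4: cell (5,5)='T' (+7 fires, +5 burnt)
Step 5: cell (5,5)='T' (+5 fires, +7 burnt)
Step 6: cell (5,5)='T' (+3 fires, +5 burnt)
Step 7: cell (5,5)='T' (+2 fires, +3 burnt)
Step 8: cell (5,5)='F' (+1 fires, +2 burnt)
  -> target ignites at step 8
Step 9: cell (5,5)='.' (+0 fires, +1 burnt)
  fire out at step 9

8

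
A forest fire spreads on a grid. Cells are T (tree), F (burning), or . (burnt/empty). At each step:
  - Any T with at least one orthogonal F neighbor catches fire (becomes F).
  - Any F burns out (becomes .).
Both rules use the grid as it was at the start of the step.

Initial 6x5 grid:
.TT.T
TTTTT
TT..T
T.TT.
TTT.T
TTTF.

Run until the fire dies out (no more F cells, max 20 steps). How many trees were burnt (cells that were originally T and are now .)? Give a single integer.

Step 1: +1 fires, +1 burnt (F count now 1)
Step 2: +2 fires, +1 burnt (F count now 2)
Step 3: +3 fires, +2 burnt (F count now 3)
Step 4: +2 fires, +3 burnt (F count now 2)
Step 5: +1 fires, +2 burnt (F count now 1)
Step 6: +1 fires, +1 burnt (F count now 1)
Step 7: +2 fires, +1 burnt (F count now 2)
Step 8: +1 fires, +2 burnt (F count now 1)
Step 9: +2 fires, +1 burnt (F count now 2)
Step 10: +2 fires, +2 burnt (F count now 2)
Step 11: +1 fires, +2 burnt (F count now 1)
Step 12: +2 fires, +1 burnt (F count now 2)
Step 13: +0 fires, +2 burnt (F count now 0)
Fire out after step 13
Initially T: 21, now '.': 29
Total burnt (originally-T cells now '.'): 20

Answer: 20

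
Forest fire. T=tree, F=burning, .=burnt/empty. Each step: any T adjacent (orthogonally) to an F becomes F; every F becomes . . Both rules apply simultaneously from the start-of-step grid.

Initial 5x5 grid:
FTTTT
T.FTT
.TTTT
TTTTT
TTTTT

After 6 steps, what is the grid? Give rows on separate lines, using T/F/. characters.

Step 1: 5 trees catch fire, 2 burn out
  .FFTT
  F..FT
  .TFTT
  TTTTT
  TTTTT
Step 2: 5 trees catch fire, 5 burn out
  ...FT
  ....F
  .F.FT
  TTFTT
  TTTTT
Step 3: 5 trees catch fire, 5 burn out
  ....F
  .....
  ....F
  TF.FT
  TTFTT
Step 4: 4 trees catch fire, 5 burn out
  .....
  .....
  .....
  F...F
  TF.FT
Step 5: 2 trees catch fire, 4 burn out
  .....
  .....
  .....
  .....
  F...F
Step 6: 0 trees catch fire, 2 burn out
  .....
  .....
  .....
  .....
  .....

.....
.....
.....
.....
.....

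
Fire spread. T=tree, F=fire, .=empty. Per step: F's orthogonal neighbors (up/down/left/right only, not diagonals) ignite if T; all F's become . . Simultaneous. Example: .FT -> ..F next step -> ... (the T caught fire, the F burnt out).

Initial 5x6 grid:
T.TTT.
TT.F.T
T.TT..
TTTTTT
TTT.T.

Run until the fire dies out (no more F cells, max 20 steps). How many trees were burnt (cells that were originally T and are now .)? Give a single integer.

Answer: 19

Derivation:
Step 1: +2 fires, +1 burnt (F count now 2)
Step 2: +4 fires, +2 burnt (F count now 4)
Step 3: +2 fires, +4 burnt (F count now 2)
Step 4: +4 fires, +2 burnt (F count now 4)
Step 5: +2 fires, +4 burnt (F count now 2)
Step 6: +2 fires, +2 burnt (F count now 2)
Step 7: +1 fires, +2 burnt (F count now 1)
Step 8: +2 fires, +1 burnt (F count now 2)
Step 9: +0 fires, +2 burnt (F count now 0)
Fire out after step 9
Initially T: 20, now '.': 29
Total burnt (originally-T cells now '.'): 19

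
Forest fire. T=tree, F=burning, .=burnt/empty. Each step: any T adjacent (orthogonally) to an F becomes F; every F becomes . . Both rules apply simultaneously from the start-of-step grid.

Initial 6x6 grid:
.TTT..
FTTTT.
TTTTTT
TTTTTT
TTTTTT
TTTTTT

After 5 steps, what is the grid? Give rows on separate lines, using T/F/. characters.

Step 1: 2 trees catch fire, 1 burn out
  .TTT..
  .FTTT.
  FTTTTT
  TTTTTT
  TTTTTT
  TTTTTT
Step 2: 4 trees catch fire, 2 burn out
  .FTT..
  ..FTT.
  .FTTTT
  FTTTTT
  TTTTTT
  TTTTTT
Step 3: 5 trees catch fire, 4 burn out
  ..FT..
  ...FT.
  ..FTTT
  .FTTTT
  FTTTTT
  TTTTTT
Step 4: 6 trees catch fire, 5 burn out
  ...F..
  ....F.
  ...FTT
  ..FTTT
  .FTTTT
  FTTTTT
Step 5: 4 trees catch fire, 6 burn out
  ......
  ......
  ....FT
  ...FTT
  ..FTTT
  .FTTTT

......
......
....FT
...FTT
..FTTT
.FTTTT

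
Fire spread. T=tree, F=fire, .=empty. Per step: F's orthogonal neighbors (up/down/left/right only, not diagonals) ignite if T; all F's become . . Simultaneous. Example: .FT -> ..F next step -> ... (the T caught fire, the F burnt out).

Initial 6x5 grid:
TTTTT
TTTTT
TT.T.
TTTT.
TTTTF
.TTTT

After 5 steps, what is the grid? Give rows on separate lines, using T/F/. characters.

Step 1: 2 trees catch fire, 1 burn out
  TTTTT
  TTTTT
  TT.T.
  TTTT.
  TTTF.
  .TTTF
Step 2: 3 trees catch fire, 2 burn out
  TTTTT
  TTTTT
  TT.T.
  TTTF.
  TTF..
  .TTF.
Step 3: 4 trees catch fire, 3 burn out
  TTTTT
  TTTTT
  TT.F.
  TTF..
  TF...
  .TF..
Step 4: 4 trees catch fire, 4 burn out
  TTTTT
  TTTFT
  TT...
  TF...
  F....
  .F...
Step 5: 5 trees catch fire, 4 burn out
  TTTFT
  TTF.F
  TF...
  F....
  .....
  .....

TTTFT
TTF.F
TF...
F....
.....
.....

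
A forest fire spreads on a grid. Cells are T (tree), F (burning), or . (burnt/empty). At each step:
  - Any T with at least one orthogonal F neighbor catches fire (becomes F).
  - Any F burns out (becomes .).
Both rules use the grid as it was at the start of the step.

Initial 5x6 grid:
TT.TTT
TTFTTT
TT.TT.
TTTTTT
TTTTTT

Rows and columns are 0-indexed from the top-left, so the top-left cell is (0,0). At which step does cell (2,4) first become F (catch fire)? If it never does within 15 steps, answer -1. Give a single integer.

Step 1: cell (2,4)='T' (+2 fires, +1 burnt)
Step 2: cell (2,4)='T' (+6 fires, +2 burnt)
Step 3: cell (2,4)='F' (+7 fires, +6 burnt)
  -> target ignites at step 3
Step 4: cell (2,4)='.' (+6 fires, +7 burnt)
Step 5: cell (2,4)='.' (+4 fires, +6 burnt)
Step 6: cell (2,4)='.' (+1 fires, +4 burnt)
Step 7: cell (2,4)='.' (+0 fires, +1 burnt)
  fire out at step 7

3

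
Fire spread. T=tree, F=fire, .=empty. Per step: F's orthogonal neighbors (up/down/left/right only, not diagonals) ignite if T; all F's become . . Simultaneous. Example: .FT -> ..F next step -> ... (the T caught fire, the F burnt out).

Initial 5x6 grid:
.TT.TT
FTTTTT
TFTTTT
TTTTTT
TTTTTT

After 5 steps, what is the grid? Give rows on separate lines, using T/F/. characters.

Step 1: 4 trees catch fire, 2 burn out
  .TT.TT
  .FTTTT
  F.FTTT
  TFTTTT
  TTTTTT
Step 2: 6 trees catch fire, 4 burn out
  .FT.TT
  ..FTTT
  ...FTT
  F.FTTT
  TFTTTT
Step 3: 6 trees catch fire, 6 burn out
  ..F.TT
  ...FTT
  ....FT
  ...FTT
  F.FTTT
Step 4: 4 trees catch fire, 6 burn out
  ....TT
  ....FT
  .....F
  ....FT
  ...FTT
Step 5: 4 trees catch fire, 4 burn out
  ....FT
  .....F
  ......
  .....F
  ....FT

....FT
.....F
......
.....F
....FT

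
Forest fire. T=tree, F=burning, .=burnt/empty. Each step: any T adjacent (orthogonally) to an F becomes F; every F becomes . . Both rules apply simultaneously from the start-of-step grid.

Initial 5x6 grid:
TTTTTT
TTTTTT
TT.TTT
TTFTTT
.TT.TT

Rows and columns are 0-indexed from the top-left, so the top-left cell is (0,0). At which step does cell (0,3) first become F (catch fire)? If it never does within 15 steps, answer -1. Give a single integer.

Step 1: cell (0,3)='T' (+3 fires, +1 burnt)
Step 2: cell (0,3)='T' (+5 fires, +3 burnt)
Step 3: cell (0,3)='T' (+6 fires, +5 burnt)
Step 4: cell (0,3)='F' (+7 fires, +6 burnt)
  -> target ignites at step 4
Step 5: cell (0,3)='.' (+4 fires, +7 burnt)
Step 6: cell (0,3)='.' (+1 fires, +4 burnt)
Step 7: cell (0,3)='.' (+0 fires, +1 burnt)
  fire out at step 7

4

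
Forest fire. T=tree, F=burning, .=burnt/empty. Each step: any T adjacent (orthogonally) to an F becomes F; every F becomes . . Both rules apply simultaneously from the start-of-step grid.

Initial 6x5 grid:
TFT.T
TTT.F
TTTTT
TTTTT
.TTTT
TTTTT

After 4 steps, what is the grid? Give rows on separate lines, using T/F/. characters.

Step 1: 5 trees catch fire, 2 burn out
  F.F.F
  TFT..
  TTTTF
  TTTTT
  .TTTT
  TTTTT
Step 2: 5 trees catch fire, 5 burn out
  .....
  F.F..
  TFTF.
  TTTTF
  .TTTT
  TTTTT
Step 3: 5 trees catch fire, 5 burn out
  .....
  .....
  F.F..
  TFTF.
  .TTTF
  TTTTT
Step 4: 5 trees catch fire, 5 burn out
  .....
  .....
  .....
  F.F..
  .FTF.
  TTTTF

.....
.....
.....
F.F..
.FTF.
TTTTF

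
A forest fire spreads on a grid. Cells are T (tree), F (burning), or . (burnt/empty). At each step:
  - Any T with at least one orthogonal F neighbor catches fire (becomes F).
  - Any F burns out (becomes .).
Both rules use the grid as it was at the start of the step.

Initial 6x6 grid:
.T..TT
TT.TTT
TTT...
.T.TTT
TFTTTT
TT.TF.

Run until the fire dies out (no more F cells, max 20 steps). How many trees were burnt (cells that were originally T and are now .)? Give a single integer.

Step 1: +6 fires, +2 burnt (F count now 6)
Step 2: +5 fires, +6 burnt (F count now 5)
Step 3: +5 fires, +5 burnt (F count now 5)
Step 4: +2 fires, +5 burnt (F count now 2)
Step 5: +0 fires, +2 burnt (F count now 0)
Fire out after step 5
Initially T: 23, now '.': 31
Total burnt (originally-T cells now '.'): 18

Answer: 18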